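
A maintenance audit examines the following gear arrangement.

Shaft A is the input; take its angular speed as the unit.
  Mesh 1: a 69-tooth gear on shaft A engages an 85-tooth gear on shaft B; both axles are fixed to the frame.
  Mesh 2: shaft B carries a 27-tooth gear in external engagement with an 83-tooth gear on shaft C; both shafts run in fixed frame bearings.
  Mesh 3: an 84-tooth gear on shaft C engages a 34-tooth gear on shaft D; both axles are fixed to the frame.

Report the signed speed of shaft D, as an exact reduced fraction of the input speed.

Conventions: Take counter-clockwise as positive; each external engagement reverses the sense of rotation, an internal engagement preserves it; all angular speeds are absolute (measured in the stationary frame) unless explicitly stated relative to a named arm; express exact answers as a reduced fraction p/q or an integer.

3-mesh fixed-axis compound train (all bearings frame-fixed)
mesh 1 [69T→85T]: |ω|/ω_in = 1×69/85 = 69/85, sense flips to −
mesh 2 [27T→83T]: |ω|/ω_in = (69/85)×27/83 = 1863/7055, sense flips to +
mesh 3 [84T→34T]: |ω|/ω_in = (1863/7055)×84/34 = 78246/119935, sense flips to −
signed output speed (× input speed) = -78246/119935

-78246/119935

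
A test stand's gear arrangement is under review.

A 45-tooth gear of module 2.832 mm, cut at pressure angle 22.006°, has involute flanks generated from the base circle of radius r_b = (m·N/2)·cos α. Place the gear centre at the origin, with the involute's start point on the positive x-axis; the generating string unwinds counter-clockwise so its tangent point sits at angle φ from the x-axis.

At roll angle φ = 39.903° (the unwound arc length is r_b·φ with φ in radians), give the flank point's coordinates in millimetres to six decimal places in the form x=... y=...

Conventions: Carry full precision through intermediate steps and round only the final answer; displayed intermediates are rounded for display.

class = single-mesh tooth geometry [base-circle involute, m = 2.832, 45T]
pitch radius r_p = m·N/2 = 2.832·45/2 = 63.720000
base radius r_b = r_p·cos α = 63.720000·cos 22.006° = 59.077655
roll angle φ = 39.903° = 0.69643873 rad
x = r_b·(cos φ + φ·sin φ) = 71.713769
y = r_b·(sin φ − φ·cos φ) = 6.334877

x=71.713769 y=6.334877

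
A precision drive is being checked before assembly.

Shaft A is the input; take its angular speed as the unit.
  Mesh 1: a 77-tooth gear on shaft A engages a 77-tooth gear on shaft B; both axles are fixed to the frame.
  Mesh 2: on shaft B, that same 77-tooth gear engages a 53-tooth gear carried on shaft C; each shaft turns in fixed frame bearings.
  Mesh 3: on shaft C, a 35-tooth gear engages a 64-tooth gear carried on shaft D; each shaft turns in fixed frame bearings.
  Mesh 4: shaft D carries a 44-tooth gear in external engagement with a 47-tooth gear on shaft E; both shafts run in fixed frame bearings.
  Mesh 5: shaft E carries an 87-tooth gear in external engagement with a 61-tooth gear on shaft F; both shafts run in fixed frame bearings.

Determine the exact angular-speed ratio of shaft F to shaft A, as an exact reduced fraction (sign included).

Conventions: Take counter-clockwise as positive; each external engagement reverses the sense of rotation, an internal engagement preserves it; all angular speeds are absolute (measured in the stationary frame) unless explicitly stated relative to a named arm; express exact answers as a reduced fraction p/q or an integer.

-2579115/2431216

class = fixed-axis compound train [5 meshes; 5 ratios multiply, 5 sense flips]
mesh 1 [77T→77T]: running ratio 1, sense −
mesh 2 [77T→53T]: running ratio 77/53, sense +
mesh 3 [35T→64T]: running ratio 2695/3392, sense −
mesh 4 [44T→47T]: running ratio 29645/39856, sense +
mesh 5 [87T→61T]: running ratio 2579115/2431216, sense −
ω_out/ω_in = -2579115/2431216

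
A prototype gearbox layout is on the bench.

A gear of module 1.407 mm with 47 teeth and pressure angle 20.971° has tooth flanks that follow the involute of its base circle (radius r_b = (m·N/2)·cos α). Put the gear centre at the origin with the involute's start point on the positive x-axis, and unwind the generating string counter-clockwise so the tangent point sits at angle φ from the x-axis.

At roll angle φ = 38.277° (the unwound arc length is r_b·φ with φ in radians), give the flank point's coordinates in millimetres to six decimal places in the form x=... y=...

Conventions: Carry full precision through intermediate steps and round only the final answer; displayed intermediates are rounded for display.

x=37.014163 y=2.933692

topology: single-mesh involute geometry — m = 1.407, N = 47
pitch radius r_p = m·N/2 = 1.407·47/2 = 33.064500
base radius r_b = r_p·cos α = 33.064500·cos 20.971° = 30.874364
roll angle φ = 38.277° = 0.66805968 rad
x = r_b·(cos φ + φ·sin φ) = 37.014163
y = r_b·(sin φ − φ·cos φ) = 2.933692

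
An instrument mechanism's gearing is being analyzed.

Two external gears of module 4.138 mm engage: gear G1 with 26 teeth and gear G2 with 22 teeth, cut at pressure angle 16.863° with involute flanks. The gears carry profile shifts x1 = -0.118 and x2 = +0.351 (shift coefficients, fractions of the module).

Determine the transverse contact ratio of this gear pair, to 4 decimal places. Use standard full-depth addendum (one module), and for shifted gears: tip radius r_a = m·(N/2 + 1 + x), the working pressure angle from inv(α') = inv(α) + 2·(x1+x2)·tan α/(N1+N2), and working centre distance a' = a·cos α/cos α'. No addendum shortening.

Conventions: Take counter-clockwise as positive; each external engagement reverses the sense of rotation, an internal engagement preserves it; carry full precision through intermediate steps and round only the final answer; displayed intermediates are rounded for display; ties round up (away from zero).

1.6382

class = single-mesh tooth geometry [involute pair 26T × 22T, m = 4.138]
base radii: r_b1 = 51.480918, r_b2 = 43.560777
tip radii: r_a1 = 57.443716, r_a2 = 51.108438
inv(α') = inv(16.863°) + 2·(-0.118+0.351)·tan α/(26+22) = 0.01174588  ⇒  α' = 18.51865°
a' = a·cos α / cos α' = 99.3120·cos 16.863°/cos 18.51865° = 100.231656
action lengths: √(r_a1²−r_b1²) = 25.485204, √(r_a2²−r_b2²) = 26.730716
base pitch p_b = π·m·cos α = 12.440929
CR = (25.485204 + 26.730716 − 100.231656·sin 18.51865°)/12.440929 = 1.638223
contact ratio ≈ 1.6382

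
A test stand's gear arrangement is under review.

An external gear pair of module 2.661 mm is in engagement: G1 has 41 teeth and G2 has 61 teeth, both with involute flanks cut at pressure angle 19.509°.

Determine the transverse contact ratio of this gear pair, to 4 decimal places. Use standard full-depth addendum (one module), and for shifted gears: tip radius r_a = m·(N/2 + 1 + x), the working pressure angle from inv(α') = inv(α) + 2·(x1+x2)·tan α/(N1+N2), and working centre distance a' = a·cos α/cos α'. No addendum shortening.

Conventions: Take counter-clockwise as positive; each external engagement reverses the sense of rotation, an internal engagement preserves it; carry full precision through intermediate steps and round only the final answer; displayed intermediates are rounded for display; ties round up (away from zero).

topology: single-mesh involute geometry — m = 2.661, 41T/61T pair
base radii: r_b1 = 51.418704, r_b2 = 76.500998
tip radii: r_a1 = 57.211500, r_a2 = 83.821500
no profile shift: α' = α, a' = a
action lengths: √(r_a1²−r_b1²) = 25.085307, √(r_a2²−r_b2²) = 34.258446
base pitch p_b = π·m·cos α = 7.879835
CR = (25.085307 + 34.258446 − 135.711000·sin 19.50900°)/7.879835 = 1.779529
contact ratio ≈ 1.7795

1.7795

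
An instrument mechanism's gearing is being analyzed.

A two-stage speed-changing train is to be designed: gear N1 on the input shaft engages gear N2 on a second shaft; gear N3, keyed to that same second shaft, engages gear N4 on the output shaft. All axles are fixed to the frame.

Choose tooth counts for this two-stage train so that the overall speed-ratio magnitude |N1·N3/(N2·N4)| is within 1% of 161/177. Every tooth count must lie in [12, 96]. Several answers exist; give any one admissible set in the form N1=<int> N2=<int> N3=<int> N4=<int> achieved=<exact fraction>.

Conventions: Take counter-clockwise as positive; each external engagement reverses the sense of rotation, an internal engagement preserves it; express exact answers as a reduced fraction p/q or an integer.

N1=14 N2=12 N3=46 N4=59 achieved=161/177

design class (target 161/177): fixed-axis compound train
target = 161/177 in lowest terms: an exact hit needs N1·N3 = k·161 and N2·N4 = k·177 for one integer k, every count in [12, 96]; additionally prefer no 1:1 stage (N1 ≠ N2, N3 ≠ N4)
k = 1…3: no 1:1-free in-range split of k·161 and k·177 into factor pairs; take k = 4
k = 4: N1·N3 = 644 = 14·46, N2·N4 = 708 = 12·59
achieved = 14·46/(12·59) = 161/177; |achieved − target| = 0 ≤ 161/17700 ✓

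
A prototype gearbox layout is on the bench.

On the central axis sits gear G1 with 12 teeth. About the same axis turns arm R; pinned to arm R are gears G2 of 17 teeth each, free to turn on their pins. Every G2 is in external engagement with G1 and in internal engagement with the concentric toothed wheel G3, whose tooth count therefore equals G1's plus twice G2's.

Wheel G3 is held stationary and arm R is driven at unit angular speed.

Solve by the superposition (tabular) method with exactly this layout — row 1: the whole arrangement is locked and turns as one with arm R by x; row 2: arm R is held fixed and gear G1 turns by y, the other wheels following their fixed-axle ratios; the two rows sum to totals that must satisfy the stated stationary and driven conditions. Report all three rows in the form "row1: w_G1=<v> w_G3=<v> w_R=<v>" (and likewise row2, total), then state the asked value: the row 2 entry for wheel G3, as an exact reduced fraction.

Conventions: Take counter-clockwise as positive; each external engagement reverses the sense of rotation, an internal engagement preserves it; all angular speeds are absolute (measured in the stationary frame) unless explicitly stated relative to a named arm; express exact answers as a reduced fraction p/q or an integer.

class = planetary set [G3 = 12+2·17 = 46; Willis about the carrier]
superposition row 1 [locked train]: every member turns x
superposition row 2 [arm held]: sun y, ring −(12/46)·y, arm 0
boundary: total ω_ring = x − (12/46)·y = 0 and total ω_arm = x = 1  ⇒  y = 23/6, x = 1
row 2 ring = −(12/46)·23/6 = -1
totals (row 1 + row 2): sun 1 + 23/6 = 29/6, ring 1 + (-1) = 0, arm 1 + 0 = 1
asked cell (row2, ring) = -1

row1: w_G1=1 w_G3=1 w_R=1
row2: w_G1=23/6 w_G3=-1 w_R=0
total: w_G1=29/6 w_G3=0 w_R=1
asked value: -1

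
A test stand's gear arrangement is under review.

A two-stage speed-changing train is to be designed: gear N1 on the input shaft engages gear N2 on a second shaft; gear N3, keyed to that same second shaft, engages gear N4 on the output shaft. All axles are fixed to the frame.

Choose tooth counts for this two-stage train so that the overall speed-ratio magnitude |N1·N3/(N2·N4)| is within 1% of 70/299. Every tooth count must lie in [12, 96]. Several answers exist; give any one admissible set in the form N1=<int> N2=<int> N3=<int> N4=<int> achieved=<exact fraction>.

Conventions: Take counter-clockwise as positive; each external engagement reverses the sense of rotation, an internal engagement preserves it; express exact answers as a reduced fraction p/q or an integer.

N1=14 N2=13 N3=15 N4=69 achieved=70/299

topology: fixed-axis compound train — 2 stages, target 70/299
target = 70/299 in lowest terms: an exact hit needs N1·N3 = k·70 and N2·N4 = k·299 for one integer k, every count in [12, 96]; additionally prefer no 1:1 stage (N1 ≠ N2, N3 ≠ N4)
k = 1…2: no 1:1-free in-range split of k·70 and k·299 into factor pairs; take k = 3
k = 3: N1·N3 = 210 = 14·15, N2·N4 = 897 = 13·69
achieved = 14·15/(13·69) = 70/299; |achieved − target| = 0 ≤ 7/2990 ✓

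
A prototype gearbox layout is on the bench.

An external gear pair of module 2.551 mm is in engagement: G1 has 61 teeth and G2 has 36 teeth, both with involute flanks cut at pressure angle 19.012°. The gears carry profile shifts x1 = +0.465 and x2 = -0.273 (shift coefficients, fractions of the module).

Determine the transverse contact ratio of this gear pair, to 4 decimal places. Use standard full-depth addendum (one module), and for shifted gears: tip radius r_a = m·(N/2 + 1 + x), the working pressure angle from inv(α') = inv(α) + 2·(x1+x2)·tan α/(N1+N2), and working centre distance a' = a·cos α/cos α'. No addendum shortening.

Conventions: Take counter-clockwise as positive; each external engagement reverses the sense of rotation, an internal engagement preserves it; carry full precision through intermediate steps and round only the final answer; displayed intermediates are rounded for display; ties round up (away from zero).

1.7634

single-mesh involute tooth geometry (61T engaging 36T at module 2.551)
base radii: r_b1 = 73.561239, r_b2 = 43.413190
tip radii: r_a1 = 81.542715, r_a2 = 47.772577
inv(α') = inv(19.012°) + 2·(+0.465-0.273)·tan α/(61+36) = 0.01410394  ⇒  α' = 19.64710°
a' = a·cos α / cos α' = 123.7235·cos 19.012°/cos 19.64710° = 124.205498
action lengths: √(r_a1²−r_b1²) = 35.184635, √(r_a2²−r_b2²) = 19.937754
base pitch p_b = π·m·cos α = 7.577031
CR = (35.184635 + 19.937754 − 124.205498·sin 19.64710°)/7.577031 = 1.763395
contact ratio ≈ 1.7634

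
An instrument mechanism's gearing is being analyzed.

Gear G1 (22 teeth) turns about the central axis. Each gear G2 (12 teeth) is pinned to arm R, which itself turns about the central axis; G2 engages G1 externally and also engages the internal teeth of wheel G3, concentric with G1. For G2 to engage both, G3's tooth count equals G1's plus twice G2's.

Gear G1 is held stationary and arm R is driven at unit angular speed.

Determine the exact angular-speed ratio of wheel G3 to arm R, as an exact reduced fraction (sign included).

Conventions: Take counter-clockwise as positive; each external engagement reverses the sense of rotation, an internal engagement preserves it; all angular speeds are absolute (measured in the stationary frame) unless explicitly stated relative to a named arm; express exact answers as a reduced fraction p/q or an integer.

recognized (axles ride arm R): planetary set, 22/12/46 teeth
ring teeth: 22 + 2·12 = 46
22(ω_sun−ω_arm) = −46(ω_ring−ω_arm),  ω_sun = 0, ω_arm = 1
ω_ring = 1 − (22/46)(0−1) = 34/23
ω_out/ω_in = 34/23

34/23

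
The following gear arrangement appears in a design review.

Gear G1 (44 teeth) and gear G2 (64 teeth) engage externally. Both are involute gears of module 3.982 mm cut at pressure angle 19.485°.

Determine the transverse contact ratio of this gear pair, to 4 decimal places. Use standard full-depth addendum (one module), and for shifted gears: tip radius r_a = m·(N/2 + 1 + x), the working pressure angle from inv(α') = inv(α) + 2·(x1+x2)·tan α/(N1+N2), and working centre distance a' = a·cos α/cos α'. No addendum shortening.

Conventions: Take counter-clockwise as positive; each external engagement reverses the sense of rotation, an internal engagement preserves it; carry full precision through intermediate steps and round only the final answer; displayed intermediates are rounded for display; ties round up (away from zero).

topology: single-mesh involute geometry — m = 3.982, 44T/64T pair
base radii: r_b1 = 82.586818, r_b2 = 120.126281
tip radii: r_a1 = 91.586000, r_a2 = 131.406000
no profile shift: α' = α, a' = a
action lengths: √(r_a1²−r_b1²) = 39.590565, √(r_a2²−r_b2²) = 53.265500
base pitch p_b = π·m·cos α = 11.793370
CR = (39.590565 + 53.265500 − 215.028000·sin 19.48500°)/11.793370 = 1.791796
contact ratio ≈ 1.7918

1.7918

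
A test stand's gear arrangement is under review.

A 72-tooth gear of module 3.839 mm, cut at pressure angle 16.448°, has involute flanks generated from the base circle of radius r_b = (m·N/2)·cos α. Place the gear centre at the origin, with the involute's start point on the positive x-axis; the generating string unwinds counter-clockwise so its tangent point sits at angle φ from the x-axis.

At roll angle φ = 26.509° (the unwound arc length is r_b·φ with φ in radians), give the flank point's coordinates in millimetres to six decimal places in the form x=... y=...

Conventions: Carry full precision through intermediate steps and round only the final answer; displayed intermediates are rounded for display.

x=145.984891 y=4.282918

single-mesh involute tooth geometry (72T wheel at module 3.839)
pitch radius r_p = m·N/2 = 3.839·72/2 = 138.204000
base radius r_b = r_p·cos α = 138.204000·cos 16.448° = 132.548292
roll angle φ = 26.509° = 0.46266933 rad
x = r_b·(cos φ + φ·sin φ) = 145.984891
y = r_b·(sin φ − φ·cos φ) = 4.282918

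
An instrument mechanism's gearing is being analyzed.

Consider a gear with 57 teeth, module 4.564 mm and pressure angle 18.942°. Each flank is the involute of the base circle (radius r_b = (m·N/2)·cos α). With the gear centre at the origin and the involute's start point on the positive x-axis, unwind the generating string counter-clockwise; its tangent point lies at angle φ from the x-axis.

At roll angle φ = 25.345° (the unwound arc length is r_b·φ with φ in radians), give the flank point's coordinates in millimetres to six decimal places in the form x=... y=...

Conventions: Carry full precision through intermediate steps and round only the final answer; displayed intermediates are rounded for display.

x=134.484791 y=3.480787

single-mesh involute tooth geometry (57T wheel at module 4.564)
pitch radius r_p = m·N/2 = 4.564·57/2 = 130.074000
base radius r_b = r_p·cos α = 130.074000·cos 18.942° = 123.030189
roll angle φ = 25.345° = 0.44235370 rad
x = r_b·(cos φ + φ·sin φ) = 134.484791
y = r_b·(sin φ − φ·cos φ) = 3.480787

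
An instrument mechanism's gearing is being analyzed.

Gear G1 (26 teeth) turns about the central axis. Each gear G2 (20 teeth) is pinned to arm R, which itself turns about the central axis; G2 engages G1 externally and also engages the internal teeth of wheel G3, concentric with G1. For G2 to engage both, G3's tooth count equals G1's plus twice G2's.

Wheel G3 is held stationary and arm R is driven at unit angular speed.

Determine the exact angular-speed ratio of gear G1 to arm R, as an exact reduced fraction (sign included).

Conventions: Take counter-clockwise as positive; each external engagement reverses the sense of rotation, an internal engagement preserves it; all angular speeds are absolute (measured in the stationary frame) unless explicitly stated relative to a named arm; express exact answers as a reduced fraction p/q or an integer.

46/13

topology: planetary set — G1 26T / G2 20T / G3 66T, arm = carrier (Willis)
ring teeth: 26 + 2·20 = 66
26(ω_sun−ω_arm) = −66(ω_ring−ω_arm),  ω_ring = 0, ω_arm = 1
ω_sun = 1 − (66/26)(0−1) = 46/13
ω_out/ω_in = 46/13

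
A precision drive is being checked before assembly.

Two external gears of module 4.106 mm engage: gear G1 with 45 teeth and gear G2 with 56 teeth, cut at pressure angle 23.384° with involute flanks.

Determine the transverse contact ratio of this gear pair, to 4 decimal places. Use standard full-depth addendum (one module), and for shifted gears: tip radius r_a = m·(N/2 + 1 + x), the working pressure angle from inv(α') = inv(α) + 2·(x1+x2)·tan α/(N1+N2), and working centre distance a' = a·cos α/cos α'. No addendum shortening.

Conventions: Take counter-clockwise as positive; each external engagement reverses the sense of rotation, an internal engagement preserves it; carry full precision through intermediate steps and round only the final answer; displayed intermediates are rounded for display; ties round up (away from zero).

1.5972

recognized (one external pair, fixed centres): single-mesh tooth geometry, m = 4.106, N1 = 45, N2 = 56
base radii: r_b1 = 84.797004, r_b2 = 105.525160
tip radii: r_a1 = 96.491000, r_a2 = 119.074000
no profile shift: α' = α, a' = a
action lengths: √(r_a1²−r_b1²) = 46.043254, √(r_a2²−r_b2²) = 55.163920
base pitch p_b = π·m·cos α = 11.839895
CR = (46.043254 + 55.163920 − 207.353000·sin 23.38400°)/11.839895 = 1.597186
contact ratio ≈ 1.5972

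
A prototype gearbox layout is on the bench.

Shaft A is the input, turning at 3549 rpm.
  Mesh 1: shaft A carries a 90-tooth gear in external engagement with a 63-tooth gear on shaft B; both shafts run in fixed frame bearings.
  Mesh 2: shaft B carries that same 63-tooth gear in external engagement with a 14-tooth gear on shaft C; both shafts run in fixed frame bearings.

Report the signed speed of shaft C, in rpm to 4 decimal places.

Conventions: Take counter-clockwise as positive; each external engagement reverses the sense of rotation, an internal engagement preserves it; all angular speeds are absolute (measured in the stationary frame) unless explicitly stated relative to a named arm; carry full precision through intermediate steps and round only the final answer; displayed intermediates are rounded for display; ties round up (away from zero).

+22815.0000 rpm

class = fixed-axis compound train [2 meshes; 2 ratios multiply, 2 sense flips]
mesh 1 [90T→63T]: ω = 3549.0000×90/63 = 5070.0000 rpm, sense flips to −
mesh 2 [63T→14T]: ω = 5070.0000×63/14 = 22815.0000 rpm, sense flips to +
signed output speed = +22815.0000 rpm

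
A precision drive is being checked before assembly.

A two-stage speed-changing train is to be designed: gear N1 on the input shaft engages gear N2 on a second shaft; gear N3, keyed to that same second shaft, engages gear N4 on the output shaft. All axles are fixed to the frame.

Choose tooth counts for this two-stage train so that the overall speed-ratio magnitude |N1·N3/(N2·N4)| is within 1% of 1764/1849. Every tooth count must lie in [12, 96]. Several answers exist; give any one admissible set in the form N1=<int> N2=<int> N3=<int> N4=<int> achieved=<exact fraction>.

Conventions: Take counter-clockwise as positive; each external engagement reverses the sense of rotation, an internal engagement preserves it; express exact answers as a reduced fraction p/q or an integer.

N1=21 N2=43 N3=84 N4=43 achieved=1764/1849

class = fixed-axis compound train [2-stage, 1764/1849 wanted]
target = 1764/1849 in lowest terms: an exact hit needs N1·N3 = k·1764 and N2·N4 = k·1849 for one integer k, every count in [12, 96]; additionally prefer no 1:1 stage (N1 ≠ N2, N3 ≠ N4)
k = 1: N1·N3 = 1764 = 21·84, N2·N4 = 1849 = 43·43
achieved = 21·84/(43·43) = 1764/1849; |achieved − target| = 0 ≤ 441/46225 ✓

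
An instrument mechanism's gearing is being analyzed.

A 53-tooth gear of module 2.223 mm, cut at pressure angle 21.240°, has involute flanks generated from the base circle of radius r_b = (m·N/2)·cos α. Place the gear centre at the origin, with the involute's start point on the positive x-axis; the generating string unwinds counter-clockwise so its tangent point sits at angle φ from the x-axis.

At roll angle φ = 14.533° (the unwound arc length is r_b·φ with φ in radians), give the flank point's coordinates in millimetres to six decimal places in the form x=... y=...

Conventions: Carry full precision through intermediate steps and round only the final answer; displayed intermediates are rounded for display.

x=56.645855 y=0.296766

recognized (one wheel, involute flank): single-mesh tooth geometry, m = 2.223, N = 53
pitch radius r_p = m·N/2 = 2.223·53/2 = 58.909500
base radius r_b = r_p·cos α = 58.909500·cos 21.240° = 54.907843
roll angle φ = 14.533° = 0.25364870 rad
x = r_b·(cos φ + φ·sin φ) = 56.645855
y = r_b·(sin φ − φ·cos φ) = 0.296766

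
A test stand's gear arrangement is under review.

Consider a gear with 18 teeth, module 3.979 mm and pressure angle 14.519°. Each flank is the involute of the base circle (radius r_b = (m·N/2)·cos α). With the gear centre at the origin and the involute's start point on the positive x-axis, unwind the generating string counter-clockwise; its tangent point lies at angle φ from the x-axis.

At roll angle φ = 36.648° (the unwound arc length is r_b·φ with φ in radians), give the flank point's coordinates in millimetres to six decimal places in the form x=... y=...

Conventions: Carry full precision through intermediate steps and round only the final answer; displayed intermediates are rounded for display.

x=41.049969 y=2.902079

topology: single-mesh involute geometry — m = 3.979, N = 18
pitch radius r_p = m·N/2 = 3.979·18/2 = 35.811000
base radius r_b = r_p·cos α = 35.811000·cos 14.519° = 34.667360
roll angle φ = 36.648° = 0.63962826 rad
x = r_b·(cos φ + φ·sin φ) = 41.049969
y = r_b·(sin φ − φ·cos φ) = 2.902079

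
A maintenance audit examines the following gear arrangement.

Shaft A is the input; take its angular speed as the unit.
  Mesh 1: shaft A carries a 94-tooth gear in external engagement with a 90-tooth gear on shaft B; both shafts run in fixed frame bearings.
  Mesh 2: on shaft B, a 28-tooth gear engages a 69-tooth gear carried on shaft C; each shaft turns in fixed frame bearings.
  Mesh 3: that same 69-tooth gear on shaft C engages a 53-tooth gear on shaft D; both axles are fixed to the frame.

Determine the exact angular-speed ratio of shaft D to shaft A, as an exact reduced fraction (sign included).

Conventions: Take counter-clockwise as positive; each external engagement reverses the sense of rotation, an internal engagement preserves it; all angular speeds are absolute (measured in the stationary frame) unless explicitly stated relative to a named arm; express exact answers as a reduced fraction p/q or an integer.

-1316/2385

class = fixed-axis compound train [3 meshes; 3 ratios multiply, 3 sense flips]
mesh 1 [94T→90T]: running ratio 47/45, sense −
mesh 2 [28T→69T]: running ratio 1316/3105, sense +
mesh 3 [69T→53T]: running ratio 1316/2385, sense −
ω_out/ω_in = -1316/2385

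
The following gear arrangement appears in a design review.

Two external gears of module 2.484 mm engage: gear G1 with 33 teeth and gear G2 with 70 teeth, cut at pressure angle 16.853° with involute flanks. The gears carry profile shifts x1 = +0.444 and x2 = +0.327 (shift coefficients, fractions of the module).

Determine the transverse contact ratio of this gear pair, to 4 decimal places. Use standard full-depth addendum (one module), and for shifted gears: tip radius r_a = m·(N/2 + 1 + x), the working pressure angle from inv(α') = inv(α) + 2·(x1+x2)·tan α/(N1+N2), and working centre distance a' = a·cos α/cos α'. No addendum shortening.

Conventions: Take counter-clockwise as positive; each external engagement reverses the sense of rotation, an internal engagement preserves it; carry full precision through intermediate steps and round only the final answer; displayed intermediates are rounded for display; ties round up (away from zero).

1.7727

topology: single-mesh involute geometry — m = 2.484, 33T/70T pair
base radii: r_b1 = 39.225722, r_b2 = 83.206077
tip radii: r_a1 = 44.572896, r_a2 = 90.236268
inv(α') = inv(16.853°) + 2·(+0.444+0.327)·tan α/(33+70) = 0.01332218  ⇒  α' = 19.28864°
a' = a·cos α / cos α' = 127.9260·cos 16.853°/cos 19.28864° = 129.713052
action lengths: √(r_a1²−r_b1²) = 21.168037, √(r_a2²−r_b2²) = 34.918946
base pitch p_b = π·m·cos α = 7.468560
CR = (21.168037 + 34.918946 − 129.713052·sin 19.28864°)/7.468560 = 1.772661
contact ratio ≈ 1.7727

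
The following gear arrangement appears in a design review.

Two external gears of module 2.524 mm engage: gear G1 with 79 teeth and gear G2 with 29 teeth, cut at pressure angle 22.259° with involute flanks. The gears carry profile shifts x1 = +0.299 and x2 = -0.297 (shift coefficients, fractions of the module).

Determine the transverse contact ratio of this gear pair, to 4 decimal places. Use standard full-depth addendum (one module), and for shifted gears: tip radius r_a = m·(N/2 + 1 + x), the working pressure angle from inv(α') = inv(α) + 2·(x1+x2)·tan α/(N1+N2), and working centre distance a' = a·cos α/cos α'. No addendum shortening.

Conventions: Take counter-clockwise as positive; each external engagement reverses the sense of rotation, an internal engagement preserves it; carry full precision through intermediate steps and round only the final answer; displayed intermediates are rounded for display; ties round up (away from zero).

topology: single-mesh involute geometry — m = 2.524, 79T/29T pair
base radii: r_b1 = 92.268606, r_b2 = 33.870754
tip radii: r_a1 = 102.976676, r_a2 = 38.372372
inv(α') = inv(22.259°) + 2·(+0.299-0.297)·tan α/(79+29) = 0.02081650  ⇒  α' = 22.26418°
a' = a·cos α / cos α' = 136.2960·cos 22.259°/cos 22.26418° = 136.301047
action lengths: √(r_a1²−r_b1²) = 45.724174, √(r_a2²−r_b2²) = 18.033606
base pitch p_b = π·m·cos α = 7.338491
CR = (45.724174 + 18.033606 − 136.301047·sin 22.26418°)/7.338491 = 1.651068
contact ratio ≈ 1.6511

1.6511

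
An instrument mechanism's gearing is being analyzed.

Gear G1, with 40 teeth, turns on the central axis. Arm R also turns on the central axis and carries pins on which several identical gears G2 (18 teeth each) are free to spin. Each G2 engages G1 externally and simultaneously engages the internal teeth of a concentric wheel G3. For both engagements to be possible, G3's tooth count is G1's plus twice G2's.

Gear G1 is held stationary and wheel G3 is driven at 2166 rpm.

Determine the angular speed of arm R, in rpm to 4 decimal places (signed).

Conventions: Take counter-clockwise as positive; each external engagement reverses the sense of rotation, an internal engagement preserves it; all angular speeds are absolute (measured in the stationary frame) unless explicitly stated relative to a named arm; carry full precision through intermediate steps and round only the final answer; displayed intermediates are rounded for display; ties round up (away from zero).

+1419.1034 rpm

recognized (axles ride arm R): planetary set, 40/18/76 teeth
normalise by the input: solve with ω_ring = 1, then scale by 2166 rpm
ring teeth: 40 + 2·18 = 76
40(ω_sun−ω_arm) = −76(ω_ring−ω_arm),  ω_sun = 0, ω_ring = 1
40(0−ω_arm) = −76(1−ω_arm)  ⇒  116·ω_arm = 76  ⇒  ω_arm = 19/29
scale: ω_arm = 19/29 × 2166 rpm = +1419.1034 rpm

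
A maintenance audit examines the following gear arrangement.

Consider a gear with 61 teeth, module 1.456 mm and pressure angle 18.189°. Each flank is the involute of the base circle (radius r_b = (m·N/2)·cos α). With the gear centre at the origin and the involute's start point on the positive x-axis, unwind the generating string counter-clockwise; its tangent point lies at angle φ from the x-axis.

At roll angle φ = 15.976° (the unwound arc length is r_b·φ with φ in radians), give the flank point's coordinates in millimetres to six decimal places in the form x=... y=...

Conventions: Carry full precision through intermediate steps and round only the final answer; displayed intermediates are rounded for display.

x=43.797342 y=0.302506

class = single-mesh tooth geometry [base-circle involute, m = 1.456, 61T]
pitch radius r_p = m·N/2 = 1.456·61/2 = 44.408000
base radius r_b = r_p·cos α = 44.408000·cos 18.189° = 42.189021
roll angle φ = 15.976° = 0.27883380 rad
x = r_b·(cos φ + φ·sin φ) = 43.797342
y = r_b·(sin φ − φ·cos φ) = 0.302506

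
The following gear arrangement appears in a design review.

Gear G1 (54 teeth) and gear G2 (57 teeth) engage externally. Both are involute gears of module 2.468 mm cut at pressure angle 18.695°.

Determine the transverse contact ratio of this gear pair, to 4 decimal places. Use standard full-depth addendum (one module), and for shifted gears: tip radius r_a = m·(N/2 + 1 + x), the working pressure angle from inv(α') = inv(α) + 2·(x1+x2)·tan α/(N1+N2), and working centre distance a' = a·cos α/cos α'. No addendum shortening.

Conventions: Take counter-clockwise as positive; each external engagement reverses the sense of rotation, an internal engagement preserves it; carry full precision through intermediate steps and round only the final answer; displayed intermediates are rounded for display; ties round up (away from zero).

class = single-mesh tooth geometry [involute pair 54T × 57T, m = 2.468]
base radii: r_b1 = 63.120168, r_b2 = 66.626844
tip radii: r_a1 = 69.104000, r_a2 = 72.806000
no profile shift: α' = α, a' = a
action lengths: √(r_a1²−r_b1²) = 28.128405, √(r_a2²−r_b2²) = 29.352636
base pitch p_b = π·m·cos α = 7.344365
CR = (28.128405 + 29.352636 − 136.974000·sin 18.69500°)/7.344365 = 1.848590
contact ratio ≈ 1.8486

1.8486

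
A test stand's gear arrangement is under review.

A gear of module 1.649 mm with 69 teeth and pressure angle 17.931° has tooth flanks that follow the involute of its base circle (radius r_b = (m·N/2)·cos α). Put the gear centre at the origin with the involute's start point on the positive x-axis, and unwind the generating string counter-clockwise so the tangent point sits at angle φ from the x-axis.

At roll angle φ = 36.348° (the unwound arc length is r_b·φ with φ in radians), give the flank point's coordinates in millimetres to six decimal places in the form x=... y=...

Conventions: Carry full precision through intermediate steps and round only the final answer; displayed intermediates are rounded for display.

x=63.947449 y=4.423724

class = single-mesh tooth geometry [base-circle involute, m = 1.649, 69T]
pitch radius r_p = m·N/2 = 1.649·69/2 = 56.890500
base radius r_b = r_p·cos α = 56.890500·cos 17.931° = 54.127213
roll angle φ = 36.348° = 0.63439228 rad
x = r_b·(cos φ + φ·sin φ) = 63.947449
y = r_b·(sin φ − φ·cos φ) = 4.423724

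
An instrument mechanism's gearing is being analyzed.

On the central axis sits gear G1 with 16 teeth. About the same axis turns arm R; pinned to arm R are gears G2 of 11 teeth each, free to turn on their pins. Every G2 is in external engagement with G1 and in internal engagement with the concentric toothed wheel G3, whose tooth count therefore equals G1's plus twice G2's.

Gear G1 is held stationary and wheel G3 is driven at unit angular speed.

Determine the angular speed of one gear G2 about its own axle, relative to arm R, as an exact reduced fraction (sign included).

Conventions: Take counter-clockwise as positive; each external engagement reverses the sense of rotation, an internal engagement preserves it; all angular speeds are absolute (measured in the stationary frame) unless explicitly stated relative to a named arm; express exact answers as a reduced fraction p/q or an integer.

304/297

class = planetary set [G3 = 16+2·11 = 38; Willis about the carrier]
ring teeth: 16 + 2·11 = 38
16(ω_sun−ω_arm) = −38(ω_ring−ω_arm),  ω_sun = 0, ω_ring = 1
16(0−ω_arm) = −38(1−ω_arm)  ⇒  54·ω_arm = 38  ⇒  ω_arm = 19/27
sun–planet mesh: 16·(0−19/27) = −11·(ω_p−ω_arm)  ⇒  ω_p−ω_arm = 304/297
exact speed ratio = 304/297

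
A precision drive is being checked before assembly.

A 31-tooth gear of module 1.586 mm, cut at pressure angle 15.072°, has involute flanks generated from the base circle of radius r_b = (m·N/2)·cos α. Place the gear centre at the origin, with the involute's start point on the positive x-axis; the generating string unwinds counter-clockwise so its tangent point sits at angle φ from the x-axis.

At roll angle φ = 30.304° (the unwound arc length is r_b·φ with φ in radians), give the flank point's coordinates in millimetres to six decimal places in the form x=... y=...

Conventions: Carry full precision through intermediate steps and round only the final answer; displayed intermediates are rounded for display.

topology: single-mesh involute geometry — m = 1.586, N = 31
pitch radius r_p = m·N/2 = 1.586·31/2 = 24.583000
base radius r_b = r_p·cos α = 24.583000·cos 15.072° = 23.737340
roll angle φ = 30.304° = 0.52890458 rad
x = r_b·(cos φ + φ·sin φ) = 26.828872
y = r_b·(sin φ − φ·cos φ) = 1.138269

x=26.828872 y=1.138269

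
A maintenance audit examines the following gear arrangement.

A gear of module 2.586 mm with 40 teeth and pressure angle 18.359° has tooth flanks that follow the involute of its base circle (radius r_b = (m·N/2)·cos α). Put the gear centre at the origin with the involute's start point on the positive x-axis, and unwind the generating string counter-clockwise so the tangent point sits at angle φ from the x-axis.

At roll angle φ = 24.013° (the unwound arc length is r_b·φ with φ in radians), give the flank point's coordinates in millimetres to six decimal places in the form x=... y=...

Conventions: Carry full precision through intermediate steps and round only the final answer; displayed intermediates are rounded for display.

single-mesh involute tooth geometry (40T wheel at module 2.586)
pitch radius r_p = m·N/2 = 2.586·40/2 = 51.720000
base radius r_b = r_p·cos α = 51.720000·cos 18.359° = 49.087537
roll angle φ = 24.013° = 0.41910591 rad
x = r_b·(cos φ + φ·sin φ) = 53.211172
y = r_b·(sin φ − φ·cos φ) = 1.183515

x=53.211172 y=1.183515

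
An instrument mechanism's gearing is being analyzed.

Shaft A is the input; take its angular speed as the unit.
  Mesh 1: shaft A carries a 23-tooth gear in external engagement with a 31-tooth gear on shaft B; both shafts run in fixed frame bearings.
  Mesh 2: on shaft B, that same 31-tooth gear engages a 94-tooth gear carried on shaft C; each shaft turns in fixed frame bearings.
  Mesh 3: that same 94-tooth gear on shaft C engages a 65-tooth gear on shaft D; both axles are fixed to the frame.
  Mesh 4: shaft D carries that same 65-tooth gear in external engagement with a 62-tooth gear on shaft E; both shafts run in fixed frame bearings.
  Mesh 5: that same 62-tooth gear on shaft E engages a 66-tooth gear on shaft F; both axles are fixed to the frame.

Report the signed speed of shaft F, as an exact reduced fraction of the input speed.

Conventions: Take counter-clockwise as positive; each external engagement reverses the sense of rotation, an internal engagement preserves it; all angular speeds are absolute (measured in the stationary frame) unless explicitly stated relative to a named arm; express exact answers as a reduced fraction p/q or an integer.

5-mesh fixed-axis compound train (all bearings frame-fixed)
mesh 1 [23T→31T]: |ω|/ω_in = 1×23/31 = 23/31, sense flips to −
mesh 2 [31T→94T]: |ω|/ω_in = (23/31)×31/94 = 23/94, sense flips to +
mesh 3 [94T→65T]: |ω|/ω_in = (23/94)×94/65 = 23/65, sense flips to −
mesh 4 [65T→62T]: |ω|/ω_in = (23/65)×65/62 = 23/62, sense flips to +
mesh 5 [62T→66T]: |ω|/ω_in = (23/62)×62/66 = 23/66, sense flips to −
signed output speed (× input speed) = -23/66

-23/66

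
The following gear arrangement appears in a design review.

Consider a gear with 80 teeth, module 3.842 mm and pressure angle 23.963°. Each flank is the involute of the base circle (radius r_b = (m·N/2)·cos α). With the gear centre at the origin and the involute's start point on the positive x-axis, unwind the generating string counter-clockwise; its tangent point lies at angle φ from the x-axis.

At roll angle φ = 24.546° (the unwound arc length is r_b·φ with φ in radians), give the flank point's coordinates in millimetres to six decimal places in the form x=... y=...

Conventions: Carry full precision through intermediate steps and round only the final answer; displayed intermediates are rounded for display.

single-mesh involute tooth geometry (80T wheel at module 3.842)
pitch radius r_p = m·N/2 = 3.842·80/2 = 153.680000
base radius r_b = r_p·cos α = 153.680000·cos 23.963° = 140.434002
roll angle φ = 24.546° = 0.42840852 rad
x = r_b·(cos φ + φ·sin φ) = 152.735892
y = r_b·(sin φ − φ·cos φ) = 3.613545

x=152.735892 y=3.613545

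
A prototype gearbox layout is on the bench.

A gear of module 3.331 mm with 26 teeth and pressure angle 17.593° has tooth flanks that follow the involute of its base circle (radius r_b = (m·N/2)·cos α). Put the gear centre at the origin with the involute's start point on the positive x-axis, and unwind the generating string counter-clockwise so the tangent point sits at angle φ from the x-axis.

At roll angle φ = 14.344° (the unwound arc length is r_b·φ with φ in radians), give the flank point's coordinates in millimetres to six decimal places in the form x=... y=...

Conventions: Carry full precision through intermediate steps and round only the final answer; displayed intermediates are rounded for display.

x=42.550957 y=0.214542

topology: single-mesh involute geometry — m = 3.331, N = 26
pitch radius r_p = m·N/2 = 3.331·26/2 = 43.303000
base radius r_b = r_p·cos α = 43.303000·cos 17.593° = 41.277615
roll angle φ = 14.344° = 0.25035003 rad
x = r_b·(cos φ + φ·sin φ) = 42.550957
y = r_b·(sin φ − φ·cos φ) = 0.214542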